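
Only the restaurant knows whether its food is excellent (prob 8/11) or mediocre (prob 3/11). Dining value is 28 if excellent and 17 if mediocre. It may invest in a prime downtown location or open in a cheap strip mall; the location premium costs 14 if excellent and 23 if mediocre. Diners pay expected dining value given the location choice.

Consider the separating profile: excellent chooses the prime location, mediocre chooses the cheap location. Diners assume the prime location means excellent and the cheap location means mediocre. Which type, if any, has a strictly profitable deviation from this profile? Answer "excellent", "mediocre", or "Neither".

The prime location pays 28; the cheap location pays 17.
excellent: assigned the prime location, nets 28 − 14 = 14; deviating to the cheap location nets 17.
mediocre: assigned the cheap location, nets 17; deviating to the prime location nets 28 − 23 = 5.
The excellent type gains 3 by deviating.

excellent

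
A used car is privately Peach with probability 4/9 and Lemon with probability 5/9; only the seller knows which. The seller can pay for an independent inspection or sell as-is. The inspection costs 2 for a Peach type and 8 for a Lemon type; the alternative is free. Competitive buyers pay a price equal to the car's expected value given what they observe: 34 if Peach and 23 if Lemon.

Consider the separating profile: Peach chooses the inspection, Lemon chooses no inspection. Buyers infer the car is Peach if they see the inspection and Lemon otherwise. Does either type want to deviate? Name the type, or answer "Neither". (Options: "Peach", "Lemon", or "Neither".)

Lemon

The inspection pays 34; no inspection pays 23.
Peach: assigned the inspection, nets 34 − 2 = 32; deviating to no inspection nets 23.
Lemon: assigned no inspection, nets 23; deviating to the inspection nets 34 − 8 = 26.
The Lemon type gains 3 by deviating.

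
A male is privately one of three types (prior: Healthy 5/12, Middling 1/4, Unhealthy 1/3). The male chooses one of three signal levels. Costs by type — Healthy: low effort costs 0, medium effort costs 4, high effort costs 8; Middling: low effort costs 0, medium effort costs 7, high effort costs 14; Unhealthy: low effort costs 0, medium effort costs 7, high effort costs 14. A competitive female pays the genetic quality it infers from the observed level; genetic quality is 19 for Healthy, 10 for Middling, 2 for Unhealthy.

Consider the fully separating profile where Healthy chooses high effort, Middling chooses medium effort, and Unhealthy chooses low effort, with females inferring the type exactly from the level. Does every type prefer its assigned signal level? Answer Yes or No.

No

Separating mating payoffs: high effort → 19, medium effort → 10, low effort → 2.
Healthy (assigned high effort): low effort: 2 − 0 = 2; medium effort: 10 − 4 = 6; high effort: 19 − 8 = 11. Healthy stays.
Middling (assigned medium effort): low effort: 2 − 0 = 2; medium effort: 10 − 7 = 3; high effort: 19 − 14 = 5. Middling prefers high effort.
Unhealthy (assigned low effort): low effort: 2 − 0 = 2; medium effort: 10 − 7 = 3; high effort: 19 − 14 = 5. Unhealthy prefers high effort.
At least one type deviates; the separating profile fails.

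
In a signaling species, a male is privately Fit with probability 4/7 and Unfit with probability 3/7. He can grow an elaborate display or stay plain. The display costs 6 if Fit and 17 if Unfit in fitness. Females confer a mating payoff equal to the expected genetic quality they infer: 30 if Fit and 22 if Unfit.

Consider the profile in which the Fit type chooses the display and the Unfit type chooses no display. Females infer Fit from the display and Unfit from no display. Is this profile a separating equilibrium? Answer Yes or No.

Yes

Under these beliefs, the display earns mating payoff 30 and no display earns mating payoff 22.
Fit: the display nets 30 − 6 = 24; no display nets 22. Fit prefers the display.
Unfit: the display nets 30 − 17 = 13; no display nets 22. Unfit prefers no display.
Neither type deviates, so the separating profile is an equilibrium.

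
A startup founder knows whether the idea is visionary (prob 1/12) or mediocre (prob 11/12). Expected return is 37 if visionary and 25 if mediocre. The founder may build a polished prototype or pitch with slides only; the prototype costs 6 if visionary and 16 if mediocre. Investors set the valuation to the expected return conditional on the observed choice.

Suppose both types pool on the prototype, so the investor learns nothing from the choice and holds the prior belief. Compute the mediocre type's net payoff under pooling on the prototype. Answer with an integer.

Pooled valuation = 1/12·37 + 11/12·25 = 26.
mediocre pays cost 16 for the prototype, so net payoff = 26 − 16 = 10.

10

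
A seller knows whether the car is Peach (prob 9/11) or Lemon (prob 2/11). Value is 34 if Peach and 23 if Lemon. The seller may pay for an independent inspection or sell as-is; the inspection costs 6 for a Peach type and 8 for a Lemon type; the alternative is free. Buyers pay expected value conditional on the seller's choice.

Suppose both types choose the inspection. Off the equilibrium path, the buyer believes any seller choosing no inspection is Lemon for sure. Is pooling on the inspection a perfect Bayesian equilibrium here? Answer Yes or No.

On path, the buyer holds the prior and pays 9/11·34 + 2/11·23 = 32. Off path (no inspection), believing Lemon, it pays 23.
Peach: the inspection nets 32 − 6 = 26; no inspection nets 23. Peach stays.
Lemon: the inspection nets 32 − 8 = 24; no inspection nets 23. Lemon stays.
No type deviates, so pooling is sustained.

Yes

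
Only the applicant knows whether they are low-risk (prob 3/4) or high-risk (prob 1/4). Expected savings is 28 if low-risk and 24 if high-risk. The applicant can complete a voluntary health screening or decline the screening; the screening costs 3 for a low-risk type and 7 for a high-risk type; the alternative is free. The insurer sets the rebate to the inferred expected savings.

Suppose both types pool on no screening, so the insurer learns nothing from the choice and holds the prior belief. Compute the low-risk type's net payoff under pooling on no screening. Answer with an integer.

Pooled rebate = 3/4·28 + 1/4·24 = 27.
low-risk pays no cost for no screening, so net payoff = 27.

27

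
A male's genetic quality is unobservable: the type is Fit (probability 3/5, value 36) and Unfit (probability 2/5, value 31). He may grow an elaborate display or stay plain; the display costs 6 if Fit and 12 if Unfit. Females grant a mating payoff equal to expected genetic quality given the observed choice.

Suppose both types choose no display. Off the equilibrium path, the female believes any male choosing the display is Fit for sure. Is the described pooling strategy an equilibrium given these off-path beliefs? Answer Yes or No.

On path, the female holds the prior and pays 3/5·36 + 2/5·31 = 34. Off path (the display), believing Fit, it pays 36.
Fit: no display nets 34; the display nets 36 − 6 = 30. Fit stays.
Unfit: no display nets 34; the display nets 36 − 12 = 24. Unfit stays.
No type deviates, so pooling is sustained.

Yes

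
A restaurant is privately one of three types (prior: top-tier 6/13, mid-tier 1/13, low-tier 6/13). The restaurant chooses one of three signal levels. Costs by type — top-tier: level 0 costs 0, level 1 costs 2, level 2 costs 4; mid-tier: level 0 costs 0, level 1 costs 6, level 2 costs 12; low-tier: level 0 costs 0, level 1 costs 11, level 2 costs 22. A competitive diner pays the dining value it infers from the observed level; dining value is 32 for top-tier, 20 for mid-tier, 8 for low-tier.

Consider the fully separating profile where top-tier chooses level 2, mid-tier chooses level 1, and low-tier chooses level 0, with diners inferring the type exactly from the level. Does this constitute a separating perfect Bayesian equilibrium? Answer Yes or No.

Separating price premiums: level 2 → 32, level 1 → 20, level 0 → 8.
top-tier (assigned level 2): level 0: 8 − 0 = 8; level 1: 20 − 2 = 18; level 2: 32 − 4 = 28. top-tier stays.
mid-tier (assigned level 1): level 0: 8 − 0 = 8; level 1: 20 − 6 = 14; level 2: 32 − 12 = 20. mid-tier prefers level 2.
low-tier (assigned level 0): level 0: 8 − 0 = 8; level 1: 20 − 11 = 9; level 2: 32 − 22 = 10. low-tier prefers level 2.
At least one type deviates; the separating profile fails.

No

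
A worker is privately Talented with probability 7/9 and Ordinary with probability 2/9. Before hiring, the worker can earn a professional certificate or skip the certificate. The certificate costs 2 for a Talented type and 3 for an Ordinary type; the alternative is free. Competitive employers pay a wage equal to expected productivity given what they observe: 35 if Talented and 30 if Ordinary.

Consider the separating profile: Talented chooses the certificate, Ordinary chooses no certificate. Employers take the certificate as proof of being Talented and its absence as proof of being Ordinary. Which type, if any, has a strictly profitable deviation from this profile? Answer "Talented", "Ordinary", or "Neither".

The certificate pays 35; no certificate pays 30.
Talented: assigned the certificate, nets 35 − 2 = 33; deviating to no certificate nets 30.
Ordinary: assigned no certificate, nets 30; deviating to the certificate nets 35 − 3 = 32.
The Ordinary type gains 2 by deviating.

Ordinary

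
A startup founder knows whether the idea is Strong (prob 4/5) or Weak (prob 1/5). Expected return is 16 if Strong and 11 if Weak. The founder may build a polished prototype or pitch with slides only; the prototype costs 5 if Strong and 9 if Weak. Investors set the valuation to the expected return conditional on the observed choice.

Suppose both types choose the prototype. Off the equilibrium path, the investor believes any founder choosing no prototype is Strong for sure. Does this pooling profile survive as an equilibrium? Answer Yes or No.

On path, the investor holds the prior and pays 4/5·16 + 1/5·11 = 15. Off path (no prototype), believing Strong, it pays 16.
Strong: the prototype nets 15 − 5 = 10; no prototype nets 16. Strong would deviate.
Weak: the prototype nets 15 − 9 = 6; no prototype nets 16. Weak would deviate.
A type deviates, so pooling fails.

No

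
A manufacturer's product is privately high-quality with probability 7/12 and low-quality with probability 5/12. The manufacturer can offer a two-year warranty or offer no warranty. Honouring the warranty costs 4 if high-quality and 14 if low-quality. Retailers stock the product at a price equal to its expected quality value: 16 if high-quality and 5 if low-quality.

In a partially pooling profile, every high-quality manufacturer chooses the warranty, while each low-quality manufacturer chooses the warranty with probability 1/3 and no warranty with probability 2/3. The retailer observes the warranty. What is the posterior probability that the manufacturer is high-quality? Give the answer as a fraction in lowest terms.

P(the warranty) = (7/12)·1 + (5/12)·(1/3) = 13/18.
By Bayes' rule, P(high-quality | the warranty) = (7/12) / (13/18) = 21/26.

21/26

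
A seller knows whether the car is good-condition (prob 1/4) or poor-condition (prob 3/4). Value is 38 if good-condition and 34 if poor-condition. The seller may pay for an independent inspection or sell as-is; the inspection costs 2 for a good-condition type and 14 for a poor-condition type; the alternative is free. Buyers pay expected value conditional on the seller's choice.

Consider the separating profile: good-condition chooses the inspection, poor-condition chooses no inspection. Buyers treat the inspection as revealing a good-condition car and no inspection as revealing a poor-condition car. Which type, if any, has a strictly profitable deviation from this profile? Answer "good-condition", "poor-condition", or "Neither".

The inspection pays 38; no inspection pays 34.
good-condition: assigned the inspection, nets 38 − 2 = 36; deviating to no inspection nets 34.
poor-condition: assigned no inspection, nets 34; deviating to the inspection nets 38 − 14 = 24.
Both types strictly prefer their assigned action; no profitable deviation.

Neither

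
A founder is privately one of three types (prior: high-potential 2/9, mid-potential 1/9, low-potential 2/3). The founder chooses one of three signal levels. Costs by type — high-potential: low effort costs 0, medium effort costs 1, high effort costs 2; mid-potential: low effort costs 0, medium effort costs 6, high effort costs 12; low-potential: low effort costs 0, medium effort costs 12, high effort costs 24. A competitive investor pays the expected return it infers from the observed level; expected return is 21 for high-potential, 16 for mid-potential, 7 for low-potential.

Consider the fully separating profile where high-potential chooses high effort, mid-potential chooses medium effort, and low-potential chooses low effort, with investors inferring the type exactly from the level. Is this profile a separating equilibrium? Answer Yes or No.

Yes

Separating valuations: high effort → 21, medium effort → 16, low effort → 7.
high-potential (assigned high effort): low effort: 7 − 0 = 7; medium effort: 16 − 1 = 15; high effort: 21 − 2 = 19. high-potential stays.
mid-potential (assigned medium effort): low effort: 7 − 0 = 7; medium effort: 16 − 6 = 10; high effort: 21 − 12 = 9. mid-potential stays.
low-potential (assigned low effort): low effort: 7 − 0 = 7; medium effort: 16 − 12 = 4; high effort: 21 − 24 = -3. low-potential stays.
Every type prefers its assigned level; separation holds.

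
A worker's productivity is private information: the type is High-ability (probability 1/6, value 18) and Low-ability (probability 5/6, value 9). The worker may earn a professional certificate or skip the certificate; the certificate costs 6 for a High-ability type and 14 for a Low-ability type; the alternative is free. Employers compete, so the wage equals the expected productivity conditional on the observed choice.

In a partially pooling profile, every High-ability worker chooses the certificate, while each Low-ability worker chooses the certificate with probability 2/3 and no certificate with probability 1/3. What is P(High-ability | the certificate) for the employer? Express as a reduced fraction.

3/13

P(the certificate) = (1/6)·1 + (5/6)·(2/3) = 13/18.
By Bayes' rule, P(High-ability | the certificate) = (1/6) / (13/18) = 3/13.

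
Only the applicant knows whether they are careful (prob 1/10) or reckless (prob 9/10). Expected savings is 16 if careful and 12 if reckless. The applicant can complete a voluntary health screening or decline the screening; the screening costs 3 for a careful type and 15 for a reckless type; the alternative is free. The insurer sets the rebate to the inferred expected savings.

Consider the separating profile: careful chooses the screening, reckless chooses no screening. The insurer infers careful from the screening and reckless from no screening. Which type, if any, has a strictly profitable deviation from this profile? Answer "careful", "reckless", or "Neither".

Neither

The screening pays 16; no screening pays 12.
careful: assigned the screening, nets 16 − 3 = 13; deviating to no screening nets 12.
reckless: assigned no screening, nets 12; deviating to the screening nets 16 − 15 = 1.
Both types strictly prefer their assigned action; no profitable deviation.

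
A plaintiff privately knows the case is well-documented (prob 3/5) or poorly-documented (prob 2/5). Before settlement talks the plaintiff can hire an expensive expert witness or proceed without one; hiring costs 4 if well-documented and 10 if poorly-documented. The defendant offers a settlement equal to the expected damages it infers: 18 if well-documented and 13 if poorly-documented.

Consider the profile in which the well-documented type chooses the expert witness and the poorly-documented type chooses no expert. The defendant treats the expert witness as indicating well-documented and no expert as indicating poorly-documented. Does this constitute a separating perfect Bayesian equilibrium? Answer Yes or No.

Yes

Under these beliefs, the expert witness earns settlement 18 and no expert earns settlement 13.
well-documented: the expert witness nets 18 − 4 = 14; no expert nets 13. well-documented prefers the expert witness.
poorly-documented: the expert witness nets 18 − 10 = 8; no expert nets 13. poorly-documented prefers no expert.
Neither type deviates, so the separating profile is an equilibrium.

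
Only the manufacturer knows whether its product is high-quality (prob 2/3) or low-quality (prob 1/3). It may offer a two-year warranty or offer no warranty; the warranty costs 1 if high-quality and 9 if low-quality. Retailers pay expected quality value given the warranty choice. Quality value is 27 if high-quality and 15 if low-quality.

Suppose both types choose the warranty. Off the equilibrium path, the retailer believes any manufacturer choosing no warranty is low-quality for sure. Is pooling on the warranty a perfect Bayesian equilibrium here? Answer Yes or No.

No

On path, the retailer holds the prior and pays 2/3·27 + 1/3·15 = 23. Off path (no warranty), believing low-quality, it pays 15.
high-quality: the warranty nets 23 − 1 = 22; no warranty nets 15. high-quality stays.
low-quality: the warranty nets 23 − 9 = 14; no warranty nets 15. low-quality would deviate.
A type deviates, so pooling fails.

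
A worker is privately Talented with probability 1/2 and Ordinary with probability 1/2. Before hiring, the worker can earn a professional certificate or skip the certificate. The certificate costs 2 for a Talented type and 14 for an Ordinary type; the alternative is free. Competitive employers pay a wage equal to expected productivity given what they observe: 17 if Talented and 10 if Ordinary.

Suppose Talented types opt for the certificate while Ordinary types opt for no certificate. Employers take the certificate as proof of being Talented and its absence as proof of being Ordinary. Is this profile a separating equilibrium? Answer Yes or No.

Under these beliefs, the certificate earns wage 17 and no certificate earns wage 10.
Talented: the certificate nets 17 − 2 = 15; no certificate nets 10. Talented prefers the certificate.
Ordinary: the certificate nets 17 − 14 = 3; no certificate nets 10. Ordinary prefers no certificate.
Neither type deviates, so the separating profile is an equilibrium.

Yes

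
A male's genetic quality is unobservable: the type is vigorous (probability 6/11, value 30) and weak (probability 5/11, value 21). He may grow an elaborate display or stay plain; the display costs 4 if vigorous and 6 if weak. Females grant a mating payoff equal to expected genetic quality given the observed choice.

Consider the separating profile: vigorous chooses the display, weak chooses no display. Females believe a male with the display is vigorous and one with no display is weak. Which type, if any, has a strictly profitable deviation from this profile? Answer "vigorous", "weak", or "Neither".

The display pays 30; no display pays 21.
vigorous: assigned the display, nets 30 − 4 = 26; deviating to no display nets 21.
weak: assigned no display, nets 21; deviating to the display nets 30 − 6 = 24.
The weak type gains 3 by deviating.

weak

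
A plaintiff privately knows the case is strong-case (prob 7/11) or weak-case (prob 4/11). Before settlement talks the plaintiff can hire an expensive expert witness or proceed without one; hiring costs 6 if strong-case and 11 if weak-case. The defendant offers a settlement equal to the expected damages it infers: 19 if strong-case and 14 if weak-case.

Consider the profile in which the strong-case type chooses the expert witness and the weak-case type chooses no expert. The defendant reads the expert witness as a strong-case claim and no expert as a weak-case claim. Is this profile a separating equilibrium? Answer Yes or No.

No

Under these beliefs, the expert witness earns settlement 19 and no expert earns settlement 14.
strong-case: the expert witness nets 19 − 6 = 13; no expert nets 14. strong-case would deviate to no expert.
weak-case: the expert witness nets 19 − 11 = 8; no expert nets 14. weak-case prefers no expert.
strong-case has a profitable deviation, so the profile is not an equilibrium.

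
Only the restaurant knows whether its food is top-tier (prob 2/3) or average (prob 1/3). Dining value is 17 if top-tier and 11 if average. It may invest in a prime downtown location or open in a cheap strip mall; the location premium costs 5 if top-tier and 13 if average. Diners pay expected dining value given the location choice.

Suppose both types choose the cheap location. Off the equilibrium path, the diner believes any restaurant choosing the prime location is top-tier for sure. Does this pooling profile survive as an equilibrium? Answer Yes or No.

Yes

On path, the diner holds the prior and pays 2/3·17 + 1/3·11 = 15. Off path (the prime location), believing top-tier, it pays 17.
top-tier: the cheap location nets 15; the prime location nets 17 − 5 = 12. top-tier stays.
average: the cheap location nets 15; the prime location nets 17 − 13 = 4. average stays.
No type deviates, so pooling is sustained.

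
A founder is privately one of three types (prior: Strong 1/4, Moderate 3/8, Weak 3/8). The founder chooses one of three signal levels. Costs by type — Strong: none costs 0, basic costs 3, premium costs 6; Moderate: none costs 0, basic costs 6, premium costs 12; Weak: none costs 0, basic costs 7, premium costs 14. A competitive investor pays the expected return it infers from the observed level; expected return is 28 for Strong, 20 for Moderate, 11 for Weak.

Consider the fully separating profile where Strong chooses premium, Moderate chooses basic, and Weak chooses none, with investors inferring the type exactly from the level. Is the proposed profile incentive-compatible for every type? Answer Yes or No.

Separating valuations: premium → 28, basic → 20, none → 11.
Strong (assigned premium): none: 11 − 0 = 11; basic: 20 − 3 = 17; premium: 28 − 6 = 22. Strong stays.
Moderate (assigned basic): none: 11 − 0 = 11; basic: 20 − 6 = 14; premium: 28 − 12 = 16. Moderate prefers premium.
Weak (assigned none): none: 11 − 0 = 11; basic: 20 − 7 = 13; premium: 28 − 14 = 14. Weak prefers premium.
At least one type deviates; the separating profile fails.

No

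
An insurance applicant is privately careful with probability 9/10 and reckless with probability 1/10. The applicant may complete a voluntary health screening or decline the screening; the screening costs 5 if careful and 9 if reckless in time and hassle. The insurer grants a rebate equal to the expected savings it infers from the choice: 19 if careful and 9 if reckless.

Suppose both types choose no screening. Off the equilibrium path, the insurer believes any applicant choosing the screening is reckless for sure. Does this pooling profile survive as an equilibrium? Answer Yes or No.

On path, the insurer holds the prior and pays 9/10·19 + 1/10·9 = 18. Off path (the screening), believing reckless, it pays 9.
careful: no screening nets 18; the screening nets 9 − 5 = 4. careful stays.
reckless: no screening nets 18; the screening nets 9 − 9 = 0. reckless stays.
No type deviates, so pooling is sustained.

Yes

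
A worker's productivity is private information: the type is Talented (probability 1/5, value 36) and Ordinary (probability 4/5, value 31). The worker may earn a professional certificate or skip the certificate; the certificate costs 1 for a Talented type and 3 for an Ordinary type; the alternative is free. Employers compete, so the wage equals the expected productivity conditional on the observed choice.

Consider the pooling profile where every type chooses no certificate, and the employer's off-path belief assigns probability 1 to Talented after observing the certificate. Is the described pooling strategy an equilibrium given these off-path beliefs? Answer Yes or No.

No

On path, the employer holds the prior and pays 1/5·36 + 4/5·31 = 32. Off path (the certificate), believing Talented, it pays 36.
Talented: no certificate nets 32; the certificate nets 36 − 1 = 35. Talented would deviate.
Ordinary: no certificate nets 32; the certificate nets 36 − 3 = 33. Ordinary would deviate.
A type deviates, so pooling fails.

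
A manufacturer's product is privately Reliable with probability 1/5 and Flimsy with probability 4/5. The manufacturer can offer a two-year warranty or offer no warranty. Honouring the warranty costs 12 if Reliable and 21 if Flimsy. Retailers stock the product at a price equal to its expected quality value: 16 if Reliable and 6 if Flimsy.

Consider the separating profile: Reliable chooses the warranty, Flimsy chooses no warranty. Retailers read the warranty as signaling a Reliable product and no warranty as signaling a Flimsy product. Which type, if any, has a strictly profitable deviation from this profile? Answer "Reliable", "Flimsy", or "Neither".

Reliable

The warranty pays 16; no warranty pays 6.
Reliable: assigned the warranty, nets 16 − 12 = 4; deviating to no warranty nets 6.
Flimsy: assigned no warranty, nets 6; deviating to the warranty nets 16 − 21 = -5.
The Reliable type gains 2 by deviating.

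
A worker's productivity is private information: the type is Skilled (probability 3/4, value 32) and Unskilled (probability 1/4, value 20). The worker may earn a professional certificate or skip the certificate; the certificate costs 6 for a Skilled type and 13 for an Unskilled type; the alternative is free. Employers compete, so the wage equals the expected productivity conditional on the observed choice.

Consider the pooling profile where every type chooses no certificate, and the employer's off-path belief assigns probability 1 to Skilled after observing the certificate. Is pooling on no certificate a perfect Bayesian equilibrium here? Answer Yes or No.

On path, the employer holds the prior and pays 3/4·32 + 1/4·20 = 29. Off path (the certificate), believing Skilled, it pays 32.
Skilled: no certificate nets 29; the certificate nets 32 − 6 = 26. Skilled stays.
Unskilled: no certificate nets 29; the certificate nets 32 − 13 = 19. Unskilled stays.
No type deviates, so pooling is sustained.

Yes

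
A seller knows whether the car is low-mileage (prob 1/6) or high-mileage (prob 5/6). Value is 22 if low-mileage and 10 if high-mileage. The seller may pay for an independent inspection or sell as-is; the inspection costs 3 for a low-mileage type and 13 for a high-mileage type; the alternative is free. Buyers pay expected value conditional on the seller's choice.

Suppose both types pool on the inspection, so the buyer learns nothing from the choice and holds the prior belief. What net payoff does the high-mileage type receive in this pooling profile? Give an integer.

Pooled price = 1/6·22 + 5/6·10 = 12.
high-mileage pays cost 13 for the inspection, so net payoff = 12 − 13 = -1.

-1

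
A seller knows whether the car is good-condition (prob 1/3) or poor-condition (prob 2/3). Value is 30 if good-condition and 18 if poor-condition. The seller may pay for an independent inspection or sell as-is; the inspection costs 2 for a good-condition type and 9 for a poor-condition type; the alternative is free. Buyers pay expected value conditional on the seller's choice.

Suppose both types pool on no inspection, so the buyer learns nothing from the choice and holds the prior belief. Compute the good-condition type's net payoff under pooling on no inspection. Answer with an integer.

22

Pooled price = 1/3·30 + 2/3·18 = 22.
good-condition pays no cost for no inspection, so net payoff = 22.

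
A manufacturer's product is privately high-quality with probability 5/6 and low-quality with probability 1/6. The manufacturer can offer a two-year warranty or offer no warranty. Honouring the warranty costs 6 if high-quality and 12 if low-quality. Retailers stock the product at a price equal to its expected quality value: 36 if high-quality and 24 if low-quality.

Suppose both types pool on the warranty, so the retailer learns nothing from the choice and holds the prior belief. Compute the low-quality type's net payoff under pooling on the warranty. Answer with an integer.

22

Pooled price = 5/6·36 + 1/6·24 = 34.
low-quality pays cost 12 for the warranty, so net payoff = 34 − 12 = 22.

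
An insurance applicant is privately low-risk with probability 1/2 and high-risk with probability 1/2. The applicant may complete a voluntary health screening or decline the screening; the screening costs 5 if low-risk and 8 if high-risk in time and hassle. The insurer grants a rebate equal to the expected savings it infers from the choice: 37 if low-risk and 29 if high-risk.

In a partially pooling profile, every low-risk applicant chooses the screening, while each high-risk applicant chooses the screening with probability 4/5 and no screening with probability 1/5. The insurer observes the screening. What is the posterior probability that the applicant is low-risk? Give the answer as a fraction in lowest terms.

P(the screening) = (1/2)·1 + (1/2)·(4/5) = 9/10.
By Bayes' rule, P(low-risk | the screening) = (1/2) / (9/10) = 5/9.

5/9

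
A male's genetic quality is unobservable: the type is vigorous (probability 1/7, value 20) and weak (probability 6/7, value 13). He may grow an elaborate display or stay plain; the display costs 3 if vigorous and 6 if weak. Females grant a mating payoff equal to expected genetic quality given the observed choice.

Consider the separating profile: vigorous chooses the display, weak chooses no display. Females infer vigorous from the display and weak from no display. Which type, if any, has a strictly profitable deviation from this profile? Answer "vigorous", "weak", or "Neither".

The display pays 20; no display pays 13.
vigorous: assigned the display, nets 20 − 3 = 17; deviating to no display nets 13.
weak: assigned no display, nets 13; deviating to the display nets 20 − 6 = 14.
The weak type gains 1 by deviating.

weak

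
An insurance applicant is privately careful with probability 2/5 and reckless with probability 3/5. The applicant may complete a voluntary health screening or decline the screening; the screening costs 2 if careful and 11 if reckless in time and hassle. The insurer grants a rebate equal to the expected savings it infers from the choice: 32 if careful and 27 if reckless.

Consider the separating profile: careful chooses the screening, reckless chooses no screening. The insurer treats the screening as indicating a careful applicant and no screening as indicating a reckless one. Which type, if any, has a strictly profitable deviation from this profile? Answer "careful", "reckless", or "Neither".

Neither

The screening pays 32; no screening pays 27.
careful: assigned the screening, nets 32 − 2 = 30; deviating to no screening nets 27.
reckless: assigned no screening, nets 27; deviating to the screening nets 32 − 11 = 21.
Both types strictly prefer their assigned action; no profitable deviation.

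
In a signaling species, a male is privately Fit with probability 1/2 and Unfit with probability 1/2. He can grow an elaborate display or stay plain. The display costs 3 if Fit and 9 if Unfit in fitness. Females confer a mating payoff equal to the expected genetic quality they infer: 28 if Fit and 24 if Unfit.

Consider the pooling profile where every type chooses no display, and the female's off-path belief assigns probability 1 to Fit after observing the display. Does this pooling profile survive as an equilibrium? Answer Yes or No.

On path, the female holds the prior and pays 1/2·28 + 1/2·24 = 26. Off path (the display), believing Fit, it pays 28.
Fit: no display nets 26; the display nets 28 − 3 = 25. Fit stays.
Unfit: no display nets 26; the display nets 28 − 9 = 19. Unfit stays.
No type deviates, so pooling is sustained.

Yes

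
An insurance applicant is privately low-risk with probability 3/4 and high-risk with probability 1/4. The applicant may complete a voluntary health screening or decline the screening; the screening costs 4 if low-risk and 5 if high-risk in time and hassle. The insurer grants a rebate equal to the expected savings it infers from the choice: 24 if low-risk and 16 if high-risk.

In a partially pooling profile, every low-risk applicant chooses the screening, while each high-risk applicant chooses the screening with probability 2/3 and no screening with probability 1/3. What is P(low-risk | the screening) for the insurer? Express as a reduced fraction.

P(the screening) = (3/4)·1 + (1/4)·(2/3) = 11/12.
By Bayes' rule, P(low-risk | the screening) = (3/4) / (11/12) = 9/11.

9/11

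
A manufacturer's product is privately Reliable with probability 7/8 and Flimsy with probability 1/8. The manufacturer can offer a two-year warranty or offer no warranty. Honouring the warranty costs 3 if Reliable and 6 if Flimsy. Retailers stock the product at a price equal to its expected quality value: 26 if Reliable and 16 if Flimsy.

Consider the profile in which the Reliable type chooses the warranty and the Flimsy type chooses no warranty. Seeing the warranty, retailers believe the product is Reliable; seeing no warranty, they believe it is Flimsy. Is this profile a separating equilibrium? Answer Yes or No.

No

Under these beliefs, the warranty earns price 26 and no warranty earns price 16.
Reliable: the warranty nets 26 − 3 = 23; no warranty nets 16. Reliable prefers the warranty.
Flimsy: the warranty nets 26 − 6 = 20; no warranty nets 16. Flimsy would deviate to the warranty.
Flimsy has a profitable deviation, so the profile is not an equilibrium.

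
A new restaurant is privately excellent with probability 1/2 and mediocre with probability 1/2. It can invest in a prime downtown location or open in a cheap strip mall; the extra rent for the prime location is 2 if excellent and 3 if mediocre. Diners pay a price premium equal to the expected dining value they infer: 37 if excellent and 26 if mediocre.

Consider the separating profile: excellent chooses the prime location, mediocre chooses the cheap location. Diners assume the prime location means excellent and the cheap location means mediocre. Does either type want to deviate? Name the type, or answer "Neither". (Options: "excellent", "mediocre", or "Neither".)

The prime location pays 37; the cheap location pays 26.
excellent: assigned the prime location, nets 37 − 2 = 35; deviating to the cheap location nets 26.
mediocre: assigned the cheap location, nets 26; deviating to the prime location nets 37 − 3 = 34.
The mediocre type gains 8 by deviating.

mediocre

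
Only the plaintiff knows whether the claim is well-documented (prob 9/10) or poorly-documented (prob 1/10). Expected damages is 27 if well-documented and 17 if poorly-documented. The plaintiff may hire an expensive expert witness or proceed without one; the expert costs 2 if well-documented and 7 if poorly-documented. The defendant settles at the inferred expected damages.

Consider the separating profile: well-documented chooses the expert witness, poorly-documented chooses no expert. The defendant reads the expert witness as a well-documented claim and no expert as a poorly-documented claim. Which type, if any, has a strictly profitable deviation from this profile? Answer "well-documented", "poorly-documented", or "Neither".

poorly-documented

The expert witness pays 27; no expert pays 17.
well-documented: assigned the expert witness, nets 27 − 2 = 25; deviating to no expert nets 17.
poorly-documented: assigned no expert, nets 17; deviating to the expert witness nets 27 − 7 = 20.
The poorly-documented type gains 3 by deviating.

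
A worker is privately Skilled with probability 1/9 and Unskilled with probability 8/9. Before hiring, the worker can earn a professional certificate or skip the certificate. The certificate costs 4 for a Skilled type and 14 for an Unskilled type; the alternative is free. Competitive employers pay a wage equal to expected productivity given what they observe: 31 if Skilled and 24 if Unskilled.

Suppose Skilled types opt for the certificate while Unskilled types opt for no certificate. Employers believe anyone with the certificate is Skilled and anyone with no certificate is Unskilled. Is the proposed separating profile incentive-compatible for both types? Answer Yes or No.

Under these beliefs, the certificate earns wage 31 and no certificate earns wage 24.
Skilled: the certificate nets 31 − 4 = 27; no certificate nets 24. Skilled prefers the certificate.
Unskilled: the certificate nets 31 − 14 = 17; no certificate nets 24. Unskilled prefers no certificate.
Neither type deviates, so the separating profile is an equilibrium.

Yes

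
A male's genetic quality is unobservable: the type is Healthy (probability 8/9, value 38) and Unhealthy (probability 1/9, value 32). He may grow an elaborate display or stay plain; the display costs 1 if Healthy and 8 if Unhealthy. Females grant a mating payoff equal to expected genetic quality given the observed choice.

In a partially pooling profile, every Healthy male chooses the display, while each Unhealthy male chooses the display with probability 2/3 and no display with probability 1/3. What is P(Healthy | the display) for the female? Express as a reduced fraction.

12/13

P(the display) = (8/9)·1 + (1/9)·(2/3) = 26/27.
By Bayes' rule, P(Healthy | the display) = (8/9) / (26/27) = 12/13.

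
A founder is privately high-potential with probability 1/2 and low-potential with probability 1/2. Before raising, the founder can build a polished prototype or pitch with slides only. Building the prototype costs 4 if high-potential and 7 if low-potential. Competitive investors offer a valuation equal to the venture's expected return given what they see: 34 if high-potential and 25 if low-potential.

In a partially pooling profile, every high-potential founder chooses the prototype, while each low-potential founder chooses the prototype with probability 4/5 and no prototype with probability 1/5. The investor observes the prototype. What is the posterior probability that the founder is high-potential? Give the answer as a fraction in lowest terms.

P(the prototype) = (1/2)·1 + (1/2)·(4/5) = 9/10.
By Bayes' rule, P(high-potential | the prototype) = (1/2) / (9/10) = 5/9.

5/9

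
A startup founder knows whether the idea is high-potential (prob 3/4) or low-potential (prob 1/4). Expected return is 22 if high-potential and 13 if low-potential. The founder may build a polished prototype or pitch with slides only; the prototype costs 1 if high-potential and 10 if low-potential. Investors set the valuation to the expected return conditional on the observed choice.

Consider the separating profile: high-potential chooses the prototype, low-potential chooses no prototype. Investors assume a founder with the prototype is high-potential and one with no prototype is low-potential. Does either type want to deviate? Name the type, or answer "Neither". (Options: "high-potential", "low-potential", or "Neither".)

Neither

The prototype pays 22; no prototype pays 13.
high-potential: assigned the prototype, nets 22 − 1 = 21; deviating to no prototype nets 13.
low-potential: assigned no prototype, nets 13; deviating to the prototype nets 22 − 10 = 12.
Both types strictly prefer their assigned action; no profitable deviation.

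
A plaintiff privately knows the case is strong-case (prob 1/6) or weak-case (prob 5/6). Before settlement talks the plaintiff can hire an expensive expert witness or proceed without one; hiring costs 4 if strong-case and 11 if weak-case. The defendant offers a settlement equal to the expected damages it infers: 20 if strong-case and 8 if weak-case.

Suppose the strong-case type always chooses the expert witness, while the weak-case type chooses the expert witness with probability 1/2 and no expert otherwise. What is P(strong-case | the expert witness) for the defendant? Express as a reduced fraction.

2/7

P(the expert witness) = (1/6)·1 + (5/6)·(1/2) = 7/12.
By Bayes' rule, P(strong-case | the expert witness) = (1/6) / (7/12) = 2/7.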